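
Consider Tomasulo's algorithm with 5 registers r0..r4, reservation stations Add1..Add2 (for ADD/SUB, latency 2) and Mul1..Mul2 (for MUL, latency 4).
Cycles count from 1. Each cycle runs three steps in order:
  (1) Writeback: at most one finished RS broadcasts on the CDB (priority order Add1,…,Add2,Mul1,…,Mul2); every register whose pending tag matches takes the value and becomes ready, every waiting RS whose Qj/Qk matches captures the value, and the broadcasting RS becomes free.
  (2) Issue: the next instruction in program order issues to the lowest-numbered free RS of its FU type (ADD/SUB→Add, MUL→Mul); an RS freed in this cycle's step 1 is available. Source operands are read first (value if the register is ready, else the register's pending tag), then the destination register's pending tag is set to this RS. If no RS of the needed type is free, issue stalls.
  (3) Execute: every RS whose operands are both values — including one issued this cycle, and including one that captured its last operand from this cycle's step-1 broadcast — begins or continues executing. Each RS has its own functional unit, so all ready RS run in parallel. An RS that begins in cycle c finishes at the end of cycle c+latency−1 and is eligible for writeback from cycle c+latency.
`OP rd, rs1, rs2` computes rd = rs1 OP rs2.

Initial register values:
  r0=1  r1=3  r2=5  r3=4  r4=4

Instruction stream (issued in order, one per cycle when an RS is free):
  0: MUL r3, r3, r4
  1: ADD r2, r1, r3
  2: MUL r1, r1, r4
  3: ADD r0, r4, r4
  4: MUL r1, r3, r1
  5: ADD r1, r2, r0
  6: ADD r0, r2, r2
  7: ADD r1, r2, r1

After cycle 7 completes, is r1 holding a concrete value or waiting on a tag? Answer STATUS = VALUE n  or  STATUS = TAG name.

STATUS = TAG Add2

  c1: issue MUL r3<-Mul1  regs: r0:1,r1:3,r2:5,r3:Mul1,r4:4
  c2: issue ADD r2<-Add1  regs: r0:1,r1:3,r2:Add1,r3:Mul1,r4:4
  c3: issue MUL r1<-Mul2  regs: r0:1,r1:Mul2,r2:Add1,r3:Mul1,r4:4
  c4: issue ADD r0<-Add2  regs: r0:Add2,r1:Mul2,r2:Add1,r3:Mul1,r4:4
  c5: CDB Mul1=16; issue MUL r1<-Mul1  regs: r0:Add2,r1:Mul1,r2:Add1,r3:16,r4:4
  c6: CDB Add2=8; issue ADD r1<-Add2  regs: r0:8,r1:Add2,r2:Add1,r3:16,r4:4
  c7: CDB Add1=19; issue ADD r0<-Add1  regs: r0:Add1,r1:Add2,r2:19,r3:16,r4:4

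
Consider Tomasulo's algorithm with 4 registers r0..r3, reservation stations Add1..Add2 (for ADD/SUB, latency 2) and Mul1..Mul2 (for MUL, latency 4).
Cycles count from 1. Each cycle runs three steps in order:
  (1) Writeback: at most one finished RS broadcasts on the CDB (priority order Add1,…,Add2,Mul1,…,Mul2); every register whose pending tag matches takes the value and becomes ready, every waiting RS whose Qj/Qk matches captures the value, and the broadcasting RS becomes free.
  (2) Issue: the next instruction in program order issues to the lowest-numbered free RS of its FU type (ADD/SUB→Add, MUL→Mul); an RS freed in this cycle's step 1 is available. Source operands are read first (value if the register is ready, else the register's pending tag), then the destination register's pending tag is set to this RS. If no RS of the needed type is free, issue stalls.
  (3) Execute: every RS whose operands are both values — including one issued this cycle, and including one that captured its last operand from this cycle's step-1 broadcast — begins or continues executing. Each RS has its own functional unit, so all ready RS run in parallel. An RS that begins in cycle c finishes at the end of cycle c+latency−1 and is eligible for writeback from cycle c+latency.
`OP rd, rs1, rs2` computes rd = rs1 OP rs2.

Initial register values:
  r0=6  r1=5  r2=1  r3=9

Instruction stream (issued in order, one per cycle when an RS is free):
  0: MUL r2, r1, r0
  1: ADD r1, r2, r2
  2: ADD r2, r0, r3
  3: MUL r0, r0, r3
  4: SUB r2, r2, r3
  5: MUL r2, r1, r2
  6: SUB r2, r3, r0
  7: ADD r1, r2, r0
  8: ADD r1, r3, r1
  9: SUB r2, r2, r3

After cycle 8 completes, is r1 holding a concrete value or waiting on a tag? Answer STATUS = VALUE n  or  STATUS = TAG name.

c1: issue MUL r2<-Mul1 | r0:6,r1:5,r2:Mul1,r3:9
c2: issue ADD r1<-Add1 | r0:6,r1:Add1,r2:Mul1,r3:9
c3: issue ADD r2<-Add2 | r0:6,r1:Add1,r2:Add2,r3:9
c4: issue MUL r0<-Mul2 | r0:Mul2,r1:Add1,r2:Add2,r3:9
c5: CDB Add2=15; issue SUB r2<-Add2 | r0:Mul2,r1:Add1,r2:Add2,r3:9
c6: CDB Mul1=30; issue MUL r2<-Mul1 | r0:Mul2,r1:Add1,r2:Mul1,r3:9
c7: CDB Add2=6; issue SUB r2<-Add2 | r0:Mul2,r1:Add1,r2:Add2,r3:9
c8: CDB Add1=60; issue ADD r1<-Add1 | r0:Mul2,r1:Add1,r2:Add2,r3:9

STATUS = TAG Add1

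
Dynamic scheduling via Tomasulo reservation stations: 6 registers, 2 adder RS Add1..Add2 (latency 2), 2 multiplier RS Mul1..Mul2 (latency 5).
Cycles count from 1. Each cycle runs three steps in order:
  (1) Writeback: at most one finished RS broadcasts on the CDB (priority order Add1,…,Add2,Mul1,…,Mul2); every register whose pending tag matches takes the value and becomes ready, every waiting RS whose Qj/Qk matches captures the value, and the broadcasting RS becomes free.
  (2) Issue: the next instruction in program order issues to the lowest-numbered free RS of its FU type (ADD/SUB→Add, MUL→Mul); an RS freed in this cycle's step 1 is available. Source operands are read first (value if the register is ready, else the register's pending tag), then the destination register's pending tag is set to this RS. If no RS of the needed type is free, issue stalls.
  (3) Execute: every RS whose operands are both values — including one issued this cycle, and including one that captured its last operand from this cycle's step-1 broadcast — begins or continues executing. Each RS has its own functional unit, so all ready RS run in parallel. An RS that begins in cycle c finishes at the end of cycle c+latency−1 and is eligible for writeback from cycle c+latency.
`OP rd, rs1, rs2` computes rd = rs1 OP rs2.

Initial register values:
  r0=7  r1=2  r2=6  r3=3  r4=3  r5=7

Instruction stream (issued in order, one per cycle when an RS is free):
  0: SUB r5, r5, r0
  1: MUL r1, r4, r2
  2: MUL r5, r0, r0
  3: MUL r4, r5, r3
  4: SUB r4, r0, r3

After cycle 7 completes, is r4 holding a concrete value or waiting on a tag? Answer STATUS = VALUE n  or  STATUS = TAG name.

STATUS = TAG Mul1

cycle 1: issue SUB r5<-Add1 // r0:7,r1:2,r2:6,r3:3,r4:3,r5:Add1
cycle 2: issue MUL r1<-Mul1 // r0:7,r1:Mul1,r2:6,r3:3,r4:3,r5:Add1
cycle 3: CDB Add1=0; issue MUL r5<-Mul2 // r0:7,r1:Mul1,r2:6,r3:3,r4:3,r5:Mul2
cycle 4: stall // r0:7,r1:Mul1,r2:6,r3:3,r4:3,r5:Mul2
cycle 5: stall // r0:7,r1:Mul1,r2:6,r3:3,r4:3,r5:Mul2
cycle 6: stall // r0:7,r1:Mul1,r2:6,r3:3,r4:3,r5:Mul2
cycle 7: CDB Mul1=18; issue MUL r4<-Mul1 // r0:7,r1:18,r2:6,r3:3,r4:Mul1,r5:Mul2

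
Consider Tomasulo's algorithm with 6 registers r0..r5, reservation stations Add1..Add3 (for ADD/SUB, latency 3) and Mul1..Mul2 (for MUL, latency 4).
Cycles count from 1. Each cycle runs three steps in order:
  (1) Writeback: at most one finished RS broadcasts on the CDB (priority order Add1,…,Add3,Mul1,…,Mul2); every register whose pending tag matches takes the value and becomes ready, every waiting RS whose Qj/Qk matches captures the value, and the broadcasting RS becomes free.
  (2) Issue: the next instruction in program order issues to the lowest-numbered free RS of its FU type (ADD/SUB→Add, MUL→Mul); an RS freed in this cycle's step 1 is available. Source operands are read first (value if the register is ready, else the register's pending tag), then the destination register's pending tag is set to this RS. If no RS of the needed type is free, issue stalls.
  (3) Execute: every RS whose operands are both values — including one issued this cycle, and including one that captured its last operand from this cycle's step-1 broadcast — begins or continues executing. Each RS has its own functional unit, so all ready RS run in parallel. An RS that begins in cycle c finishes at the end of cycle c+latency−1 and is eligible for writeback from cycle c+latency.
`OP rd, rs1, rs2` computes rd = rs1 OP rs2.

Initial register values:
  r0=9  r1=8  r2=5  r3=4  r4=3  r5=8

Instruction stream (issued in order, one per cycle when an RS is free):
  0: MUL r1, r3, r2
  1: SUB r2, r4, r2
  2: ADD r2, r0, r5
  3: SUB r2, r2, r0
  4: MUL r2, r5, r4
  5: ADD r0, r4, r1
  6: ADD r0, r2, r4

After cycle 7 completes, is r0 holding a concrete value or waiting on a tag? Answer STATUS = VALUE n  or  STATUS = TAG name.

c1: issue MUL r1<-Mul1 | r0:9,r1:Mul1,r2:5,r3:4,r4:3,r5:8
c2: issue SUB r2<-Add1 | r0:9,r1:Mul1,r2:Add1,r3:4,r4:3,r5:8
c3: issue ADD r2<-Add2 | r0:9,r1:Mul1,r2:Add2,r3:4,r4:3,r5:8
c4: issue SUB r2<-Add3 | r0:9,r1:Mul1,r2:Add3,r3:4,r4:3,r5:8
c5: CDB Add1=-2; issue MUL r2<-Mul2 | r0:9,r1:Mul1,r2:Mul2,r3:4,r4:3,r5:8
c6: CDB Add2=17; issue ADD r0<-Add1 | r0:Add1,r1:Mul1,r2:Mul2,r3:4,r4:3,r5:8
c7: CDB Mul1=20; issue ADD r0<-Add2 | r0:Add2,r1:20,r2:Mul2,r3:4,r4:3,r5:8

STATUS = TAG Add2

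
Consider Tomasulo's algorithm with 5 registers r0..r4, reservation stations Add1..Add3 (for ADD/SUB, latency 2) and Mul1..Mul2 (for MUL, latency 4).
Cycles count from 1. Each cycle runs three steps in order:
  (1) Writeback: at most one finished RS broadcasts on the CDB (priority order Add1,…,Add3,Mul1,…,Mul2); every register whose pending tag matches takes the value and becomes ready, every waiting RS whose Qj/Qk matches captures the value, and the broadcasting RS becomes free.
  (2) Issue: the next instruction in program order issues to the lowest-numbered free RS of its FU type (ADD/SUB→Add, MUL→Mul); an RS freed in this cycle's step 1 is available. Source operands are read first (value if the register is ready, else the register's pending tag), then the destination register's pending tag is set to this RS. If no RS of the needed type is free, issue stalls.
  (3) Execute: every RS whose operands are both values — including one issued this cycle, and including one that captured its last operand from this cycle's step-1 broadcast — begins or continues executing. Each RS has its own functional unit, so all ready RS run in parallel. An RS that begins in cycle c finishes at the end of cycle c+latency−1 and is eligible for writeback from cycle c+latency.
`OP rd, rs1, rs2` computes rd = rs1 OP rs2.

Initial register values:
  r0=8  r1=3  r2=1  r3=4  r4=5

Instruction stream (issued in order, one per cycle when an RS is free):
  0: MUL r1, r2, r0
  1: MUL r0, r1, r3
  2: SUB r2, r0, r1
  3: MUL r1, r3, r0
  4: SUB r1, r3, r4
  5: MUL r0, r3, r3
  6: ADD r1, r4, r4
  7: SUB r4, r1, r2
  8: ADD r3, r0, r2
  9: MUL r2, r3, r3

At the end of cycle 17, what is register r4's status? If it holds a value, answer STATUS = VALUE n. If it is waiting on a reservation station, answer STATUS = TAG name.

STATUS = VALUE -14

cycle 1: issue MUL r1<-Mul1 // r0:8,r1:Mul1,r2:1,r3:4,r4:5
cycle 2: issue MUL r0<-Mul2 // r0:Mul2,r1:Mul1,r2:1,r3:4,r4:5
cycle 3: issue SUB r2<-Add1 // r0:Mul2,r1:Mul1,r2:Add1,r3:4,r4:5
cycle 4: stall // r0:Mul2,r1:Mul1,r2:Add1,r3:4,r4:5
cycle 5: CDB Mul1=8; issue MUL r1<-Mul1 // r0:Mul2,r1:Mul1,r2:Add1,r3:4,r4:5
cycle 6: issue SUB r1<-Add2 // r0:Mul2,r1:Add2,r2:Add1,r3:4,r4:5
cycle 7: stall // r0:Mul2,r1:Add2,r2:Add1,r3:4,r4:5
cycle 8: CDB Add2=-1; stall // r0:Mul2,r1:-1,r2:Add1,r3:4,r4:5
cycle 9: CDB Mul2=32; issue MUL r0<-Mul2 // r0:Mul2,r1:-1,r2:Add1,r3:4,r4:5
cycle 10: issue ADD r1<-Add2 // r0:Mul2,r1:Add2,r2:Add1,r3:4,r4:5
cycle 11: CDB Add1=24; issue SUB r4<-Add1 // r0:Mul2,r1:Add2,r2:24,r3:4,r4:Add1
cycle 12: CDB Add2=10; issue ADD r3<-Add2 // r0:Mul2,r1:10,r2:24,r3:Add2,r4:Add1
cycle 13: CDB Mul1=128; issue MUL r2<-Mul1 // r0:Mul2,r1:10,r2:Mul1,r3:Add2,r4:Add1
cycle 14: CDB Add1=-14 // r0:Mul2,r1:10,r2:Mul1,r3:Add2,r4:-14
cycle 15: CDB Mul2=16 // r0:16,r1:10,r2:Mul1,r3:Add2,r4:-14
cycle 16: - // r0:16,r1:10,r2:Mul1,r3:Add2,r4:-14
cycle 17: CDB Add2=40 // r0:16,r1:10,r2:Mul1,r3:40,r4:-14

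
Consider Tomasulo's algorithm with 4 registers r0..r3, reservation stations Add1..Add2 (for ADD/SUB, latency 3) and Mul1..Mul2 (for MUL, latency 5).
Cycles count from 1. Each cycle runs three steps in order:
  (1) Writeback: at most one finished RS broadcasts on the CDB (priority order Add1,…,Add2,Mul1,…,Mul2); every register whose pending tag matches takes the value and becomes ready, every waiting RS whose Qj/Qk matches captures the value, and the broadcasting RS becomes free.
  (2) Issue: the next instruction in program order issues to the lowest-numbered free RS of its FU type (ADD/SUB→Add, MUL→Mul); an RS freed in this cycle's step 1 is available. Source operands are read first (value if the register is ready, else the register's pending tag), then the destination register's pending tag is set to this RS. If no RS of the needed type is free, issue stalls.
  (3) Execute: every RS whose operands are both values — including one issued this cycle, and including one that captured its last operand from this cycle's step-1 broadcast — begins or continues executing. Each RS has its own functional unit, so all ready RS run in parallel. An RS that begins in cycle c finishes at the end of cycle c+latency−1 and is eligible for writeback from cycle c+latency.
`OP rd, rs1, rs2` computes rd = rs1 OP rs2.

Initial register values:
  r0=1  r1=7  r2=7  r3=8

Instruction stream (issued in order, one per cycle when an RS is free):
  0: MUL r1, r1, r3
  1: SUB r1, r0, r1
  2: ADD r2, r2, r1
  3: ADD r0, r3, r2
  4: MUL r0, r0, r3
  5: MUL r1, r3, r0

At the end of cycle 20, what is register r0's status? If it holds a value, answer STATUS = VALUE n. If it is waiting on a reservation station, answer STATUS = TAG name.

cycle 1: issue MUL r1<-Mul1 // r0:1,r1:Mul1,r2:7,r3:8
cycle 2: issue SUB r1<-Add1 // r0:1,r1:Add1,r2:7,r3:8
cycle 3: issue ADD r2<-Add2 // r0:1,r1:Add1,r2:Add2,r3:8
cycle 4: stall // r0:1,r1:Add1,r2:Add2,r3:8
cycle 5: stall // r0:1,r1:Add1,r2:Add2,r3:8
cycle 6: CDB Mul1=56; stall // r0:1,r1:Add1,r2:Add2,r3:8
cycle 7: stall // r0:1,r1:Add1,r2:Add2,r3:8
cycle 8: stall // r0:1,r1:Add1,r2:Add2,r3:8
cycle 9: CDB Add1=-55; issue ADD r0<-Add1 // r0:Add1,r1:-55,r2:Add2,r3:8
cycle 10: issue MUL r0<-Mul1 // r0:Mul1,r1:-55,r2:Add2,r3:8
cycle 11: issue MUL r1<-Mul2 // r0:Mul1,r1:Mul2,r2:Add2,r3:8
cycle 12: CDB Add2=-48 // r0:Mul1,r1:Mul2,r2:-48,r3:8
cycle 13: - // r0:Mul1,r1:Mul2,r2:-48,r3:8
cycle 14: - // r0:Mul1,r1:Mul2,r2:-48,r3:8
cycle 15: CDB Add1=-40 // r0:Mul1,r1:Mul2,r2:-48,r3:8
cycle 16: - // r0:Mul1,r1:Mul2,r2:-48,r3:8
cycle 17: - // r0:Mul1,r1:Mul2,r2:-48,r3:8
cycle 18: - // r0:Mul1,r1:Mul2,r2:-48,r3:8
cycle 19: - // r0:Mul1,r1:Mul2,r2:-48,r3:8
cycle 20: CDB Mul1=-320 // r0:-320,r1:Mul2,r2:-48,r3:8

STATUS = VALUE -320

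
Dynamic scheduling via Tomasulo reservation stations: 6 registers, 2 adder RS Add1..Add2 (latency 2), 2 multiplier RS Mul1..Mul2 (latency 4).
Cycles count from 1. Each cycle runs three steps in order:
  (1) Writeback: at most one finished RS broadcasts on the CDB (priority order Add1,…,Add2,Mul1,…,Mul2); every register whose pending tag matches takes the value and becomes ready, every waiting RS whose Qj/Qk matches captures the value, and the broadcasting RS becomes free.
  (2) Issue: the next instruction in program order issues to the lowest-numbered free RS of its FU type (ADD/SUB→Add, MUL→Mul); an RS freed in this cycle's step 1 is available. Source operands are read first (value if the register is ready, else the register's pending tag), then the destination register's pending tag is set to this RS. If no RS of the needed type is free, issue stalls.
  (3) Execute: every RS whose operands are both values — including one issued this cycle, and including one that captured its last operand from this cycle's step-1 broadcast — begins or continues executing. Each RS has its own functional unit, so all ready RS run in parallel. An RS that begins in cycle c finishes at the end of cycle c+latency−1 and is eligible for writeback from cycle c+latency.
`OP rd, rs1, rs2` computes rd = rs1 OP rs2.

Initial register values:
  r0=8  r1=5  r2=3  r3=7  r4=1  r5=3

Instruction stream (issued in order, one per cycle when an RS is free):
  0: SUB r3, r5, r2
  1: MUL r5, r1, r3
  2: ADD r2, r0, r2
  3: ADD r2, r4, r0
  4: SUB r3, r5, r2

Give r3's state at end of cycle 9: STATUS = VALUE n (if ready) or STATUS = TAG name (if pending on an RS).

STATUS = VALUE -9

c1: issue SUB r3<-Add1 | r0:8,r1:5,r2:3,r3:Add1,r4:1,r5:3
c2: issue MUL r5<-Mul1 | r0:8,r1:5,r2:3,r3:Add1,r4:1,r5:Mul1
c3: CDB Add1=0; issue ADD r2<-Add1 | r0:8,r1:5,r2:Add1,r3:0,r4:1,r5:Mul1
c4: issue ADD r2<-Add2 | r0:8,r1:5,r2:Add2,r3:0,r4:1,r5:Mul1
c5: CDB Add1=11; issue SUB r3<-Add1 | r0:8,r1:5,r2:Add2,r3:Add1,r4:1,r5:Mul1
c6: CDB Add2=9 | r0:8,r1:5,r2:9,r3:Add1,r4:1,r5:Mul1
c7: CDB Mul1=0 | r0:8,r1:5,r2:9,r3:Add1,r4:1,r5:0
c8: - | r0:8,r1:5,r2:9,r3:Add1,r4:1,r5:0
c9: CDB Add1=-9 | r0:8,r1:5,r2:9,r3:-9,r4:1,r5:0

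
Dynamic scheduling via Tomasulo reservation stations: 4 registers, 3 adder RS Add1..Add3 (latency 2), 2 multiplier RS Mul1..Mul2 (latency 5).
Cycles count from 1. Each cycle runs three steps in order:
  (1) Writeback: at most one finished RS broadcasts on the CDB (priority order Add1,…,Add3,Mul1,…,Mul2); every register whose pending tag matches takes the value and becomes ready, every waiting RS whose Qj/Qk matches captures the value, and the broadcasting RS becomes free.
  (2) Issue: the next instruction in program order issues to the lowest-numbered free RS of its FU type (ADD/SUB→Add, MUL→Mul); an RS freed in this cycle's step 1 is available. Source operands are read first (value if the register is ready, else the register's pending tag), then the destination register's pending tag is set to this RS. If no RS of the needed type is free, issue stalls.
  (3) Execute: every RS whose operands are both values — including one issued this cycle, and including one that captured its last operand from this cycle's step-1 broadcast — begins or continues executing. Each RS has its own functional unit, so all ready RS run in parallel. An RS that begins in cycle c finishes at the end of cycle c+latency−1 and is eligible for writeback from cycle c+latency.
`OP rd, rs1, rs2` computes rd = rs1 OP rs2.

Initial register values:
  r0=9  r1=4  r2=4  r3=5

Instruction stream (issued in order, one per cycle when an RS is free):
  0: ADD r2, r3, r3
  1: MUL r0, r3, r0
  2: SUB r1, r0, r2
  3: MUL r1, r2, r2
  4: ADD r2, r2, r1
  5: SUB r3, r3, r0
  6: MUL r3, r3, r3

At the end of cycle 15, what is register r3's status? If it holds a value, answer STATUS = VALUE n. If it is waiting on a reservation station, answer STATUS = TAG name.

STATUS = VALUE 1600

cycle 1: issue ADD r2<-Add1 // r0:9,r1:4,r2:Add1,r3:5
cycle 2: issue MUL r0<-Mul1 // r0:Mul1,r1:4,r2:Add1,r3:5
cycle 3: CDB Add1=10; issue SUB r1<-Add1 // r0:Mul1,r1:Add1,r2:10,r3:5
cycle 4: issue MUL r1<-Mul2 // r0:Mul1,r1:Mul2,r2:10,r3:5
cycle 5: issue ADD r2<-Add2 // r0:Mul1,r1:Mul2,r2:Add2,r3:5
cycle 6: issue SUB r3<-Add3 // r0:Mul1,r1:Mul2,r2:Add2,r3:Add3
cycle 7: CDB Mul1=45; issue MUL r3<-Mul1 // r0:45,r1:Mul2,r2:Add2,r3:Mul1
cycle 8: - // r0:45,r1:Mul2,r2:Add2,r3:Mul1
cycle 9: CDB Add1=35 // r0:45,r1:Mul2,r2:Add2,r3:Mul1
cycle 10: CDB Add3=-40 // r0:45,r1:Mul2,r2:Add2,r3:Mul1
cycle 11: CDB Mul2=100 // r0:45,r1:100,r2:Add2,r3:Mul1
cycle 12: - // r0:45,r1:100,r2:Add2,r3:Mul1
cycle 13: CDB Add2=110 // r0:45,r1:100,r2:110,r3:Mul1
cycle 14: - // r0:45,r1:100,r2:110,r3:Mul1
cycle 15: CDB Mul1=1600 // r0:45,r1:100,r2:110,r3:1600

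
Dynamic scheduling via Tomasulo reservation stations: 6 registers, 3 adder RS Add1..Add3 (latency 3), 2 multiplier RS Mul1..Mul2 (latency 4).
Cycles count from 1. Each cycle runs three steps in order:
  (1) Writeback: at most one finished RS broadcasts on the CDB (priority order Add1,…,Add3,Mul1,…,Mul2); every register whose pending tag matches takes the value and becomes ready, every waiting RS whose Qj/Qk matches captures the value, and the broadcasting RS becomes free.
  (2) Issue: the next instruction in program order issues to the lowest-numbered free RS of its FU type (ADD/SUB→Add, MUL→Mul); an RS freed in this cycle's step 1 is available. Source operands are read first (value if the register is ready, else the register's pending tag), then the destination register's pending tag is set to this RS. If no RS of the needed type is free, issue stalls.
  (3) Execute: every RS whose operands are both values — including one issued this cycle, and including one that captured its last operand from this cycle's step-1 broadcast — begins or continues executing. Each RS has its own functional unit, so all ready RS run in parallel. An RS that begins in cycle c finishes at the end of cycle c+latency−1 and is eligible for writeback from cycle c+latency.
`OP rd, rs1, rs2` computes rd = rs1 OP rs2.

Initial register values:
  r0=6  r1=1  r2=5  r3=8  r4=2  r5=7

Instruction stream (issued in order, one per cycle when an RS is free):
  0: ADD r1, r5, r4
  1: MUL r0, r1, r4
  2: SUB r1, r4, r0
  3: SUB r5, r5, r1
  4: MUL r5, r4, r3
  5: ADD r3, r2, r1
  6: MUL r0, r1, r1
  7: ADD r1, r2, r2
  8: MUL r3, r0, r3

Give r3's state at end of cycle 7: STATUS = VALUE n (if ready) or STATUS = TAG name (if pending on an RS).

STATUS = TAG Add3

cycle 1: issue ADD r1<-Add1 // r0:6,r1:Add1,r2:5,r3:8,r4:2,r5:7
cycle 2: issue MUL r0<-Mul1 // r0:Mul1,r1:Add1,r2:5,r3:8,r4:2,r5:7
cycle 3: issue SUB r1<-Add2 // r0:Mul1,r1:Add2,r2:5,r3:8,r4:2,r5:7
cycle 4: CDB Add1=9; issue SUB r5<-Add1 // r0:Mul1,r1:Add2,r2:5,r3:8,r4:2,r5:Add1
cycle 5: issue MUL r5<-Mul2 // r0:Mul1,r1:Add2,r2:5,r3:8,r4:2,r5:Mul2
cycle 6: issue ADD r3<-Add3 // r0:Mul1,r1:Add2,r2:5,r3:Add3,r4:2,r5:Mul2
cycle 7: stall // r0:Mul1,r1:Add2,r2:5,r3:Add3,r4:2,r5:Mul2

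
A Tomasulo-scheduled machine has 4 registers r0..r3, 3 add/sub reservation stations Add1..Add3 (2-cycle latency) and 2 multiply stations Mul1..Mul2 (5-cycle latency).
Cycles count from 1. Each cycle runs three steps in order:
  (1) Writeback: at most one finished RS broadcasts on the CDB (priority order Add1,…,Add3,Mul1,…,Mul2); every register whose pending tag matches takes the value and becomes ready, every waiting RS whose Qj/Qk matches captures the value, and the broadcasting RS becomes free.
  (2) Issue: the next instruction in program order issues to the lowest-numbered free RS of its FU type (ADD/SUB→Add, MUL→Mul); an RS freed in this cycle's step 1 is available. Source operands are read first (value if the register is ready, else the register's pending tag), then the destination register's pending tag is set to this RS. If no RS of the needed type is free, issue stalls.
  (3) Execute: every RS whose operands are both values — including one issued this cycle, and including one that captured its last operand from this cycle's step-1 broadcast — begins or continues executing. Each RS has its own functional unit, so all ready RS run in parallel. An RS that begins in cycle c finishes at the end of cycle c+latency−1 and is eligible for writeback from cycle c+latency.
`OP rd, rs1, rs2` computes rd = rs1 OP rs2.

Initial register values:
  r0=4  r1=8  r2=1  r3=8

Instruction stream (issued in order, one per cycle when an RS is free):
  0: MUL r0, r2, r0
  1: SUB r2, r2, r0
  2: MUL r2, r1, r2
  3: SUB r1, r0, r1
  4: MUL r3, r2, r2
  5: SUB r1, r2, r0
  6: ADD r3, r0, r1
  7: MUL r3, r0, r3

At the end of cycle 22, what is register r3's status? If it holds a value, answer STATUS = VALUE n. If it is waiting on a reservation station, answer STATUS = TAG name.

c1: issue MUL r0<-Mul1 | r0:Mul1,r1:8,r2:1,r3:8
c2: issue SUB r2<-Add1 | r0:Mul1,r1:8,r2:Add1,r3:8
c3: issue MUL r2<-Mul2 | r0:Mul1,r1:8,r2:Mul2,r3:8
c4: issue SUB r1<-Add2 | r0:Mul1,r1:Add2,r2:Mul2,r3:8
c5: stall | r0:Mul1,r1:Add2,r2:Mul2,r3:8
c6: CDB Mul1=4; issue MUL r3<-Mul1 | r0:4,r1:Add2,r2:Mul2,r3:Mul1
c7: issue SUB r1<-Add3 | r0:4,r1:Add3,r2:Mul2,r3:Mul1
c8: CDB Add1=-3; issue ADD r3<-Add1 | r0:4,r1:Add3,r2:Mul2,r3:Add1
c9: CDB Add2=-4; stall | r0:4,r1:Add3,r2:Mul2,r3:Add1
c10: stall | r0:4,r1:Add3,r2:Mul2,r3:Add1
c11: stall | r0:4,r1:Add3,r2:Mul2,r3:Add1
c12: stall | r0:4,r1:Add3,r2:Mul2,r3:Add1
c13: CDB Mul2=-24; issue MUL r3<-Mul2 | r0:4,r1:Add3,r2:-24,r3:Mul2
c14: - | r0:4,r1:Add3,r2:-24,r3:Mul2
c15: CDB Add3=-28 | r0:4,r1:-28,r2:-24,r3:Mul2
c16: - | r0:4,r1:-28,r2:-24,r3:Mul2
c17: CDB Add1=-24 | r0:4,r1:-28,r2:-24,r3:Mul2
c18: CDB Mul1=576 | r0:4,r1:-28,r2:-24,r3:Mul2
c19: - | r0:4,r1:-28,r2:-24,r3:Mul2
c20: - | r0:4,r1:-28,r2:-24,r3:Mul2
c21: - | r0:4,r1:-28,r2:-24,r3:Mul2
c22: CDB Mul2=-96 | r0:4,r1:-28,r2:-24,r3:-96

STATUS = VALUE -96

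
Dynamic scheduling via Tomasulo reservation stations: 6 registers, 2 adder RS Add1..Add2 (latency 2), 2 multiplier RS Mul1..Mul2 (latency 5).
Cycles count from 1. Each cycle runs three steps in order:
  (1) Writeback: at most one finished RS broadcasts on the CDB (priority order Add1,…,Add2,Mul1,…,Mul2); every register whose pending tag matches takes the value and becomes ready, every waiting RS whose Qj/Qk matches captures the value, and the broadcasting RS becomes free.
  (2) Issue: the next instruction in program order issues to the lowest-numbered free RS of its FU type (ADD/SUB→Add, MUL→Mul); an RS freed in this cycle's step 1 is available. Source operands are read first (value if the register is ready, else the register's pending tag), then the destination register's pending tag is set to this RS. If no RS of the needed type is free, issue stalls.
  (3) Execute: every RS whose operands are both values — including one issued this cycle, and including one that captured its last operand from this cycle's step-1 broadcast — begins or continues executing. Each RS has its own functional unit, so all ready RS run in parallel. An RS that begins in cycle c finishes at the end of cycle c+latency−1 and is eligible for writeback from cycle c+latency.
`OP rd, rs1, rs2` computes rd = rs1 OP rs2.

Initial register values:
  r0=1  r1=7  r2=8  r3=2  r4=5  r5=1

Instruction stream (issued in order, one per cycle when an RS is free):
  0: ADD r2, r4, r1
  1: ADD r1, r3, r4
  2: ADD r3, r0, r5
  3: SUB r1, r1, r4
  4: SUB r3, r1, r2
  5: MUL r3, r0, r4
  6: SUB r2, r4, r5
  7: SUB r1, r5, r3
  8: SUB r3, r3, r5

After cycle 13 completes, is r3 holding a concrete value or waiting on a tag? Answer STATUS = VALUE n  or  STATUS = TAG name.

STATUS = TAG Add2

  c1: issue ADD r2<-Add1  regs: r0:1,r1:7,r2:Add1,r3:2,r4:5,r5:1
  c2: issue ADD r1<-Add2  regs: r0:1,r1:Add2,r2:Add1,r3:2,r4:5,r5:1
  c3: CDB Add1=12; issue ADD r3<-Add1  regs: r0:1,r1:Add2,r2:12,r3:Add1,r4:5,r5:1
  c4: CDB Add2=7; issue SUB r1<-Add2  regs: r0:1,r1:Add2,r2:12,r3:Add1,r4:5,r5:1
  c5: CDB Add1=2; issue SUB r3<-Add1  regs: r0:1,r1:Add2,r2:12,r3:Add1,r4:5,r5:1
  c6: CDB Add2=2; issue MUL r3<-Mul1  regs: r0:1,r1:2,r2:12,r3:Mul1,r4:5,r5:1
  c7: issue SUB r2<-Add2  regs: r0:1,r1:2,r2:Add2,r3:Mul1,r4:5,r5:1
  c8: CDB Add1=-10; issue SUB r1<-Add1  regs: r0:1,r1:Add1,r2:Add2,r3:Mul1,r4:5,r5:1
  c9: CDB Add2=4; issue SUB r3<-Add2  regs: r0:1,r1:Add1,r2:4,r3:Add2,r4:5,r5:1
  c10: -  regs: r0:1,r1:Add1,r2:4,r3:Add2,r4:5,r5:1
  c11: CDB Mul1=5  regs: r0:1,r1:Add1,r2:4,r3:Add2,r4:5,r5:1
  c12: -  regs: r0:1,r1:Add1,r2:4,r3:Add2,r4:5,r5:1
  c13: CDB Add1=-4  regs: r0:1,r1:-4,r2:4,r3:Add2,r4:5,r5:1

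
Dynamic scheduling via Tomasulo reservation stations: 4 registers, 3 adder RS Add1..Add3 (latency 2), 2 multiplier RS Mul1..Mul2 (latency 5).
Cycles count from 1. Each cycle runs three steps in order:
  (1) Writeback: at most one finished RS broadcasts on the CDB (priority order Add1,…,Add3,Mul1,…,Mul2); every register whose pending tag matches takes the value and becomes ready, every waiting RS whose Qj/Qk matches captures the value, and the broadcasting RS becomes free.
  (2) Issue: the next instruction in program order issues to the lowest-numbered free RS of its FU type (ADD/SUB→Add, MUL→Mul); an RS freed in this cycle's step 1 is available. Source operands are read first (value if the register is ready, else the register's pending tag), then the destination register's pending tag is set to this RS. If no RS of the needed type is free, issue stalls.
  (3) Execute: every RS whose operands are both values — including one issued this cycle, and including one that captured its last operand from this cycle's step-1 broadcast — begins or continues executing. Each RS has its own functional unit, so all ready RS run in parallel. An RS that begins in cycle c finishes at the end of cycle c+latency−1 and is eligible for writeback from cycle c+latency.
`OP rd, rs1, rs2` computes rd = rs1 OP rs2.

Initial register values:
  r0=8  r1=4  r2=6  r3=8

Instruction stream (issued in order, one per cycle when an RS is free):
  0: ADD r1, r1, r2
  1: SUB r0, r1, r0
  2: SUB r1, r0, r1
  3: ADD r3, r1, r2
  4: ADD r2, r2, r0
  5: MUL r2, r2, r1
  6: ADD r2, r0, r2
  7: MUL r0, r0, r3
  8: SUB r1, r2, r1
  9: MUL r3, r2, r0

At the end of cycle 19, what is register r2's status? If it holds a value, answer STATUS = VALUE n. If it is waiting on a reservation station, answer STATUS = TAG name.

STATUS = VALUE -62

cycle 1: issue ADD r1<-Add1 // r0:8,r1:Add1,r2:6,r3:8
cycle 2: issue SUB r0<-Add2 // r0:Add2,r1:Add1,r2:6,r3:8
cycle 3: CDB Add1=10; issue SUB r1<-Add1 // r0:Add2,r1:Add1,r2:6,r3:8
cycle 4: issue ADD r3<-Add3 // r0:Add2,r1:Add1,r2:6,r3:Add3
cycle 5: CDB Add2=2; issue ADD r2<-Add2 // r0:2,r1:Add1,r2:Add2,r3:Add3
cycle 6: issue MUL r2<-Mul1 // r0:2,r1:Add1,r2:Mul1,r3:Add3
cycle 7: CDB Add1=-8; issue ADD r2<-Add1 // r0:2,r1:-8,r2:Add1,r3:Add3
cycle 8: CDB Add2=8; issue MUL r0<-Mul2 // r0:Mul2,r1:-8,r2:Add1,r3:Add3
cycle 9: CDB Add3=-2; issue SUB r1<-Add2 // r0:Mul2,r1:Add2,r2:Add1,r3:-2
cycle 10: stall // r0:Mul2,r1:Add2,r2:Add1,r3:-2
cycle 11: stall // r0:Mul2,r1:Add2,r2:Add1,r3:-2
cycle 12: stall // r0:Mul2,r1:Add2,r2:Add1,r3:-2
cycle 13: CDB Mul1=-64; issue MUL r3<-Mul1 // r0:Mul2,r1:Add2,r2:Add1,r3:Mul1
cycle 14: CDB Mul2=-4 // r0:-4,r1:Add2,r2:Add1,r3:Mul1
cycle 15: CDB Add1=-62 // r0:-4,r1:Add2,r2:-62,r3:Mul1
cycle 16: - // r0:-4,r1:Add2,r2:-62,r3:Mul1
cycle 17: CDB Add2=-54 // r0:-4,r1:-54,r2:-62,r3:Mul1
cycle 18: - // r0:-4,r1:-54,r2:-62,r3:Mul1
cycle 19: - // r0:-4,r1:-54,r2:-62,r3:Mul1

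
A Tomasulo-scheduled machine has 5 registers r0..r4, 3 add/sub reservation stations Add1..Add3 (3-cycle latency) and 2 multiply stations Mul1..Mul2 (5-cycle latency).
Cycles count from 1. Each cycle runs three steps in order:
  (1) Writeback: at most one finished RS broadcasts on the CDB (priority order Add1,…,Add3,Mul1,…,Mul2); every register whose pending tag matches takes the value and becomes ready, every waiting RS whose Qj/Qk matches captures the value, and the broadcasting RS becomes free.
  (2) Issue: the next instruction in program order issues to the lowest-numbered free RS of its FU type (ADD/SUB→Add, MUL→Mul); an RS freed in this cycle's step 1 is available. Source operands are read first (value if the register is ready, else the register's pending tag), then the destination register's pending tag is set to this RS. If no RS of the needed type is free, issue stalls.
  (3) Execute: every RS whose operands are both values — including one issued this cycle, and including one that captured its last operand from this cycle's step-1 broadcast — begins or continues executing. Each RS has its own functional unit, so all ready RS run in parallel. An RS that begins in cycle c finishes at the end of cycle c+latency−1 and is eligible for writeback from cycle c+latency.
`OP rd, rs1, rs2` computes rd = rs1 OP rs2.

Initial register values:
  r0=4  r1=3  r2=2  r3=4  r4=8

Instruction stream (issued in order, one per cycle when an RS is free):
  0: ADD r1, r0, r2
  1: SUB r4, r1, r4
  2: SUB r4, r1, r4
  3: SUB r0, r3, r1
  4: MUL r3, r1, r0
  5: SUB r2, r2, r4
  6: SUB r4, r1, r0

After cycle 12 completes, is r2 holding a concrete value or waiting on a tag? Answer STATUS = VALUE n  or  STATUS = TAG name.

cycle 1: issue ADD r1<-Add1 // r0:4,r1:Add1,r2:2,r3:4,r4:8
cycle 2: issue SUB r4<-Add2 // r0:4,r1:Add1,r2:2,r3:4,r4:Add2
cycle 3: issue SUB r4<-Add3 // r0:4,r1:Add1,r2:2,r3:4,r4:Add3
cycle 4: CDB Add1=6; issue SUB r0<-Add1 // r0:Add1,r1:6,r2:2,r3:4,r4:Add3
cycle 5: issue MUL r3<-Mul1 // r0:Add1,r1:6,r2:2,r3:Mul1,r4:Add3
cycle 6: stall // r0:Add1,r1:6,r2:2,r3:Mul1,r4:Add3
cycle 7: CDB Add1=-2; issue SUB r2<-Add1 // r0:-2,r1:6,r2:Add1,r3:Mul1,r4:Add3
cycle 8: CDB Add2=-2; issue SUB r4<-Add2 // r0:-2,r1:6,r2:Add1,r3:Mul1,r4:Add2
cycle 9: - // r0:-2,r1:6,r2:Add1,r3:Mul1,r4:Add2
cycle 10: - // r0:-2,r1:6,r2:Add1,r3:Mul1,r4:Add2
cycle 11: CDB Add2=8 // r0:-2,r1:6,r2:Add1,r3:Mul1,r4:8
cycle 12: CDB Add3=8 // r0:-2,r1:6,r2:Add1,r3:Mul1,r4:8

STATUS = TAG Add1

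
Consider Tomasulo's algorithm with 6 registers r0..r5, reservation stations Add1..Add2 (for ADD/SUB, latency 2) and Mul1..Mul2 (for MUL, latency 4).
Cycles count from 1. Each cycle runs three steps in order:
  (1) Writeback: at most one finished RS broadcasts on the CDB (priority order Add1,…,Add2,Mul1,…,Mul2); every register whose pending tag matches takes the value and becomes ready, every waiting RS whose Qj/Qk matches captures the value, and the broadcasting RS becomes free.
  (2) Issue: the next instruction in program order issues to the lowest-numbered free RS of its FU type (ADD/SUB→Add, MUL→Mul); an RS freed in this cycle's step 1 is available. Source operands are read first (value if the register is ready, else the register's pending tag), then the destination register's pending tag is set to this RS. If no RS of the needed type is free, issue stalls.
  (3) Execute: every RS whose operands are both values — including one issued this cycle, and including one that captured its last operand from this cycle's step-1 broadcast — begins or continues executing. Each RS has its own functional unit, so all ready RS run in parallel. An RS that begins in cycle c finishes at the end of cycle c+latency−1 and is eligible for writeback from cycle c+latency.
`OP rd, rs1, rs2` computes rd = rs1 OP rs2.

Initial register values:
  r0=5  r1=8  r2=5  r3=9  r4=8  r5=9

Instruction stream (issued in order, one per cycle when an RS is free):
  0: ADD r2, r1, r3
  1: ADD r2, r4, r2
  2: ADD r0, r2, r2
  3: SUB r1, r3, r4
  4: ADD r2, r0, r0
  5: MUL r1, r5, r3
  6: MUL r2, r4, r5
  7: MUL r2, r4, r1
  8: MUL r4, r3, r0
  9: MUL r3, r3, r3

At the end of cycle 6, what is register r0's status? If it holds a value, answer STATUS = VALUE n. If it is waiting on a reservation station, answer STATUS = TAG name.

STATUS = TAG Add1

cycle 1: issue ADD r2<-Add1 // r0:5,r1:8,r2:Add1,r3:9,r4:8,r5:9
cycle 2: issue ADD r2<-Add2 // r0:5,r1:8,r2:Add2,r3:9,r4:8,r5:9
cycle 3: CDB Add1=17; issue ADD r0<-Add1 // r0:Add1,r1:8,r2:Add2,r3:9,r4:8,r5:9
cycle 4: stall // r0:Add1,r1:8,r2:Add2,r3:9,r4:8,r5:9
cycle 5: CDB Add2=25; issue SUB r1<-Add2 // r0:Add1,r1:Add2,r2:25,r3:9,r4:8,r5:9
cycle 6: stall // r0:Add1,r1:Add2,r2:25,r3:9,r4:8,r5:9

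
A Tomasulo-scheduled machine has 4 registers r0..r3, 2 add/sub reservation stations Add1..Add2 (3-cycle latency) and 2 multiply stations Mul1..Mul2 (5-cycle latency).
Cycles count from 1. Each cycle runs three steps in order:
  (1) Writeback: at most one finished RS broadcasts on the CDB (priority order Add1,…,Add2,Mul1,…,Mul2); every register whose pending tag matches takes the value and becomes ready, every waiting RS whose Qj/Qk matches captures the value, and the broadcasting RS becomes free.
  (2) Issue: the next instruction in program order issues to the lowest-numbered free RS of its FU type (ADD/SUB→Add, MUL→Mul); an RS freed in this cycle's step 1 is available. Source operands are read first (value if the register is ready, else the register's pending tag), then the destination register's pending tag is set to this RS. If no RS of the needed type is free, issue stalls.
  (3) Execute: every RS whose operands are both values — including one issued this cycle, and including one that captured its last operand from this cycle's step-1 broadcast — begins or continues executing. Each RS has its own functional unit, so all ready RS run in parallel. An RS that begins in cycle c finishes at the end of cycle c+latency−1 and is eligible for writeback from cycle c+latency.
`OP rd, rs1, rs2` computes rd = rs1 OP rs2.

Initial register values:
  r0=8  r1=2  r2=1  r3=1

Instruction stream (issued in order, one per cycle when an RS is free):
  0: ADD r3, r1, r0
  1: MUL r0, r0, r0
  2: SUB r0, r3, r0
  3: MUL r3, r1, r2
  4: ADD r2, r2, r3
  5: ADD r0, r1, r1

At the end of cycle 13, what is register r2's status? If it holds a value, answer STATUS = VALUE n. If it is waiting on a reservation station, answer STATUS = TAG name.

c1: issue ADD r3<-Add1 | r0:8,r1:2,r2:1,r3:Add1
c2: issue MUL r0<-Mul1 | r0:Mul1,r1:2,r2:1,r3:Add1
c3: issue SUB r0<-Add2 | r0:Add2,r1:2,r2:1,r3:Add1
c4: CDB Add1=10; issue MUL r3<-Mul2 | r0:Add2,r1:2,r2:1,r3:Mul2
c5: issue ADD r2<-Add1 | r0:Add2,r1:2,r2:Add1,r3:Mul2
c6: stall | r0:Add2,r1:2,r2:Add1,r3:Mul2
c7: CDB Mul1=64; stall | r0:Add2,r1:2,r2:Add1,r3:Mul2
c8: stall | r0:Add2,r1:2,r2:Add1,r3:Mul2
c9: CDB Mul2=2; stall | r0:Add2,r1:2,r2:Add1,r3:2
c10: CDB Add2=-54; issue ADD r0<-Add2 | r0:Add2,r1:2,r2:Add1,r3:2
c11: - | r0:Add2,r1:2,r2:Add1,r3:2
c12: CDB Add1=3 | r0:Add2,r1:2,r2:3,r3:2
c13: CDB Add2=4 | r0:4,r1:2,r2:3,r3:2

STATUS = VALUE 3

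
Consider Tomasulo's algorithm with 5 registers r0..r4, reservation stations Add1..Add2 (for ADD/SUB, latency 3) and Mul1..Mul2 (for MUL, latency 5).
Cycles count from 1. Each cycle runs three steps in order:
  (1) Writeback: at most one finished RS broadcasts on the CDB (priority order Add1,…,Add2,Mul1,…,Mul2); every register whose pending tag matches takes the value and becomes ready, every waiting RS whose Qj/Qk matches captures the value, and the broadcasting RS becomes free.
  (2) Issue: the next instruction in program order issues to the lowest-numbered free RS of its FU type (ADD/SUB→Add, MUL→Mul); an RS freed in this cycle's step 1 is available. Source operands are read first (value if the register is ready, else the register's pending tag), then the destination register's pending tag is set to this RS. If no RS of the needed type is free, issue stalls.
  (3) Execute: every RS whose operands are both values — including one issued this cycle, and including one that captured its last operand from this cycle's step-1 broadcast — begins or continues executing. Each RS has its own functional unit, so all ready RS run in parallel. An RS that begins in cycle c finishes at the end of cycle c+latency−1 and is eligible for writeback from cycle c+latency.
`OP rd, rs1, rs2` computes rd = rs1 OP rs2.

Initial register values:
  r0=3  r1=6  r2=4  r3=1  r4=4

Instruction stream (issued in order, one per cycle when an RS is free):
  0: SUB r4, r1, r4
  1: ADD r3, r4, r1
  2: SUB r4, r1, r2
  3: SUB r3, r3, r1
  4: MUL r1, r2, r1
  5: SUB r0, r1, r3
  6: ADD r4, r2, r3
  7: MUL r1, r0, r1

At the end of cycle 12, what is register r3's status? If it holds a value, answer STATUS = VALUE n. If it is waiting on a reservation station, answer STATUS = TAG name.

c1: issue SUB r4<-Add1 | r0:3,r1:6,r2:4,r3:1,r4:Add1
c2: issue ADD r3<-Add2 | r0:3,r1:6,r2:4,r3:Add2,r4:Add1
c3: stall | r0:3,r1:6,r2:4,r3:Add2,r4:Add1
c4: CDB Add1=2; issue SUB r4<-Add1 | r0:3,r1:6,r2:4,r3:Add2,r4:Add1
c5: stall | r0:3,r1:6,r2:4,r3:Add2,r4:Add1
c6: stall | r0:3,r1:6,r2:4,r3:Add2,r4:Add1
c7: CDB Add1=2; issue SUB r3<-Add1 | r0:3,r1:6,r2:4,r3:Add1,r4:2
c8: CDB Add2=8; issue MUL r1<-Mul1 | r0:3,r1:Mul1,r2:4,r3:Add1,r4:2
c9: issue SUB r0<-Add2 | r0:Add2,r1:Mul1,r2:4,r3:Add1,r4:2
c10: stall | r0:Add2,r1:Mul1,r2:4,r3:Add1,r4:2
c11: CDB Add1=2; issue ADD r4<-Add1 | r0:Add2,r1:Mul1,r2:4,r3:2,r4:Add1
c12: issue MUL r1<-Mul2 | r0:Add2,r1:Mul2,r2:4,r3:2,r4:Add1

STATUS = VALUE 2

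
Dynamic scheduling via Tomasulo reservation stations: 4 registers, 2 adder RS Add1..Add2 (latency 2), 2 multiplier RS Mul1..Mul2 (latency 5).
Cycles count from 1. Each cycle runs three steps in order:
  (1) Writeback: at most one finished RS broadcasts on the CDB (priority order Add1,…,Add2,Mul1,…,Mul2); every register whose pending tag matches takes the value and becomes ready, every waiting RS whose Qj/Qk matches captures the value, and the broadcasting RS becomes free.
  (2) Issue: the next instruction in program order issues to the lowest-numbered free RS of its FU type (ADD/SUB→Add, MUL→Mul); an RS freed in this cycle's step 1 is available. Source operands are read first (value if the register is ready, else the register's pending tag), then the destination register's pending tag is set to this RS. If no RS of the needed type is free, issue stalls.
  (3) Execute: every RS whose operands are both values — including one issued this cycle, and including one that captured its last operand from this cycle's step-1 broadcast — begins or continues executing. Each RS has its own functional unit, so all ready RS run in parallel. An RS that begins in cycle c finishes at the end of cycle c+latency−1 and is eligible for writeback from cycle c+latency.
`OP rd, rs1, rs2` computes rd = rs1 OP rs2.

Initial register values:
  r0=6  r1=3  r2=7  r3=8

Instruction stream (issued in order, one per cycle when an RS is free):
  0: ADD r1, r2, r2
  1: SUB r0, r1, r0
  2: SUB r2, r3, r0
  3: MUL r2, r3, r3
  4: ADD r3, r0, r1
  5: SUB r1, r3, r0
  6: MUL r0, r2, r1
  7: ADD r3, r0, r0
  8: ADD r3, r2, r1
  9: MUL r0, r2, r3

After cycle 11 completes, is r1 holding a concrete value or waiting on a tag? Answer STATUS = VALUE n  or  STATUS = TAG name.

STATUS = VALUE 14

cycle 1: issue ADD r1<-Add1 // r0:6,r1:Add1,r2:7,r3:8
cycle 2: issue SUB r0<-Add2 // r0:Add2,r1:Add1,r2:7,r3:8
cycle 3: CDB Add1=14; issue SUB r2<-Add1 // r0:Add2,r1:14,r2:Add1,r3:8
cycle 4: issue MUL r2<-Mul1 // r0:Add2,r1:14,r2:Mul1,r3:8
cycle 5: CDB Add2=8; issue ADD r3<-Add2 // r0:8,r1:14,r2:Mul1,r3:Add2
cycle 6: stall // r0:8,r1:14,r2:Mul1,r3:Add2
cycle 7: CDB Add1=0; issue SUB r1<-Add1 // r0:8,r1:Add1,r2:Mul1,r3:Add2
cycle 8: CDB Add2=22; issue MUL r0<-Mul2 // r0:Mul2,r1:Add1,r2:Mul1,r3:22
cycle 9: CDB Mul1=64; issue ADD r3<-Add2 // r0:Mul2,r1:Add1,r2:64,r3:Add2
cycle 10: CDB Add1=14; issue ADD r3<-Add1 // r0:Mul2,r1:14,r2:64,r3:Add1
cycle 11: issue MUL r0<-Mul1 // r0:Mul1,r1:14,r2:64,r3:Add1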